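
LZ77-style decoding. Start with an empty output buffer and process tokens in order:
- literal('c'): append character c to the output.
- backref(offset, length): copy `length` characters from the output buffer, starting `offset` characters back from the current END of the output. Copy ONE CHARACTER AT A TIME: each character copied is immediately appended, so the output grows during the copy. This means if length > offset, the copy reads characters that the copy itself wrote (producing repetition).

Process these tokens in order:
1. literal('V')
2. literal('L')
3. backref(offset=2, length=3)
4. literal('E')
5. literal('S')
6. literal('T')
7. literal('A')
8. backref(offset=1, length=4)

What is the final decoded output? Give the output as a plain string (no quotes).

Answer: VLVLVESTAAAAA

Derivation:
Token 1: literal('V'). Output: "V"
Token 2: literal('L'). Output: "VL"
Token 3: backref(off=2, len=3) (overlapping!). Copied 'VLV' from pos 0. Output: "VLVLV"
Token 4: literal('E'). Output: "VLVLVE"
Token 5: literal('S'). Output: "VLVLVES"
Token 6: literal('T'). Output: "VLVLVEST"
Token 7: literal('A'). Output: "VLVLVESTA"
Token 8: backref(off=1, len=4) (overlapping!). Copied 'AAAA' from pos 8. Output: "VLVLVESTAAAAA"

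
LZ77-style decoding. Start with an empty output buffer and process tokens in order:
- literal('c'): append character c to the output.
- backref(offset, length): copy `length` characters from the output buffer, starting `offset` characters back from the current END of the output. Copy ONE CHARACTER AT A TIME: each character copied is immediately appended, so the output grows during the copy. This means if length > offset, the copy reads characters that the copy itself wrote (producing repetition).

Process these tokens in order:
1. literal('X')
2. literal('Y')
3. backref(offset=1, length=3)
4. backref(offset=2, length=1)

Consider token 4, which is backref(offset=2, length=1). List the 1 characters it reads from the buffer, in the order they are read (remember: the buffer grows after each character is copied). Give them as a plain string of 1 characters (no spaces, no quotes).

Token 1: literal('X'). Output: "X"
Token 2: literal('Y'). Output: "XY"
Token 3: backref(off=1, len=3) (overlapping!). Copied 'YYY' from pos 1. Output: "XYYYY"
Token 4: backref(off=2, len=1). Buffer before: "XYYYY" (len 5)
  byte 1: read out[3]='Y', append. Buffer now: "XYYYYY"

Answer: Y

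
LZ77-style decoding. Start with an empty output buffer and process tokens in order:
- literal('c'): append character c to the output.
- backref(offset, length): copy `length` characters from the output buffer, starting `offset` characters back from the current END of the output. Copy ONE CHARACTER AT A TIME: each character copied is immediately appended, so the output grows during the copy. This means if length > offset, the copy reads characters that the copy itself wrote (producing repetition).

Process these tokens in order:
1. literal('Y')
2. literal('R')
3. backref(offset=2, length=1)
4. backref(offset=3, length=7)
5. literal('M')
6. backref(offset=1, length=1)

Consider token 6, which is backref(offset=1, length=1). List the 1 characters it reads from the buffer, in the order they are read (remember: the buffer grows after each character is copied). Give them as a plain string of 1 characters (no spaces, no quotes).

Answer: M

Derivation:
Token 1: literal('Y'). Output: "Y"
Token 2: literal('R'). Output: "YR"
Token 3: backref(off=2, len=1). Copied 'Y' from pos 0. Output: "YRY"
Token 4: backref(off=3, len=7) (overlapping!). Copied 'YRYYRYY' from pos 0. Output: "YRYYRYYRYY"
Token 5: literal('M'). Output: "YRYYRYYRYYM"
Token 6: backref(off=1, len=1). Buffer before: "YRYYRYYRYYM" (len 11)
  byte 1: read out[10]='M', append. Buffer now: "YRYYRYYRYYMM"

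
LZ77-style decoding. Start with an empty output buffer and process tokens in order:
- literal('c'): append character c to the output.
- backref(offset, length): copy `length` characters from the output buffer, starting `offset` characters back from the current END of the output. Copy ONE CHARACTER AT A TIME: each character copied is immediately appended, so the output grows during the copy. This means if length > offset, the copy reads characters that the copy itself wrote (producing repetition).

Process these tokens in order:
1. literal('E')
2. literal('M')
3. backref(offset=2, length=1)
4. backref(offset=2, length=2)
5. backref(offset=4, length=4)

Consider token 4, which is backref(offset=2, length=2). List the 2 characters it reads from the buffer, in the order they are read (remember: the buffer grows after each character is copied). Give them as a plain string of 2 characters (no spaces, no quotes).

Token 1: literal('E'). Output: "E"
Token 2: literal('M'). Output: "EM"
Token 3: backref(off=2, len=1). Copied 'E' from pos 0. Output: "EME"
Token 4: backref(off=2, len=2). Buffer before: "EME" (len 3)
  byte 1: read out[1]='M', append. Buffer now: "EMEM"
  byte 2: read out[2]='E', append. Buffer now: "EMEME"

Answer: ME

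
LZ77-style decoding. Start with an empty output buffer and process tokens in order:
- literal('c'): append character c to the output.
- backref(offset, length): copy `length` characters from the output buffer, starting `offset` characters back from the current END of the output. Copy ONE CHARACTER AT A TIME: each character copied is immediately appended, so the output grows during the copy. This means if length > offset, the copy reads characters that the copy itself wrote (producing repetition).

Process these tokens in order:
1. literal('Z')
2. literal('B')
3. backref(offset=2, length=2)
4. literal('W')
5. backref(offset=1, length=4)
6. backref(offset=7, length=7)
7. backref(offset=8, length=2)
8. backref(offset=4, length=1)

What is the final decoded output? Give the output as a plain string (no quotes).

Token 1: literal('Z'). Output: "Z"
Token 2: literal('B'). Output: "ZB"
Token 3: backref(off=2, len=2). Copied 'ZB' from pos 0. Output: "ZBZB"
Token 4: literal('W'). Output: "ZBZBW"
Token 5: backref(off=1, len=4) (overlapping!). Copied 'WWWW' from pos 4. Output: "ZBZBWWWWW"
Token 6: backref(off=7, len=7). Copied 'ZBWWWWW' from pos 2. Output: "ZBZBWWWWWZBWWWWW"
Token 7: backref(off=8, len=2). Copied 'WZ' from pos 8. Output: "ZBZBWWWWWZBWWWWWWZ"
Token 8: backref(off=4, len=1). Copied 'W' from pos 14. Output: "ZBZBWWWWWZBWWWWWWZW"

Answer: ZBZBWWWWWZBWWWWWWZW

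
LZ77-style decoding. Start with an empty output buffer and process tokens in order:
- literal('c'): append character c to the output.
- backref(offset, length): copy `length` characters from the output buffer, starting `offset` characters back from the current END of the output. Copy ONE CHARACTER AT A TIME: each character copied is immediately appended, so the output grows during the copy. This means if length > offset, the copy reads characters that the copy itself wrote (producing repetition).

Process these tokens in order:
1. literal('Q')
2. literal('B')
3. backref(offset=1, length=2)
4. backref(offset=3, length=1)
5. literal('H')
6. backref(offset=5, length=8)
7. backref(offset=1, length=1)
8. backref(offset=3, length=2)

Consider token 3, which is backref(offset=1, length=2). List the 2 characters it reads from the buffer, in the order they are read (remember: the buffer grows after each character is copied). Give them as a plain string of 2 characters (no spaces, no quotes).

Answer: BB

Derivation:
Token 1: literal('Q'). Output: "Q"
Token 2: literal('B'). Output: "QB"
Token 3: backref(off=1, len=2). Buffer before: "QB" (len 2)
  byte 1: read out[1]='B', append. Buffer now: "QBB"
  byte 2: read out[2]='B', append. Buffer now: "QBBB"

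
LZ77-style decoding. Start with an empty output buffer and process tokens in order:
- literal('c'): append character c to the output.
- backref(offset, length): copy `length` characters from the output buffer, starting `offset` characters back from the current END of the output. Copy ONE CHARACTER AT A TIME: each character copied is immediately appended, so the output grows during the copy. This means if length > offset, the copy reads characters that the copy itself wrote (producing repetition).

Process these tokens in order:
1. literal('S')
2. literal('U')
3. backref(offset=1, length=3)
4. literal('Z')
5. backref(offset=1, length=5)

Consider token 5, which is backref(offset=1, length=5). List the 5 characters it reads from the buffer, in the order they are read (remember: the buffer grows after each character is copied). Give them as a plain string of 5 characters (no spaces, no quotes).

Answer: ZZZZZ

Derivation:
Token 1: literal('S'). Output: "S"
Token 2: literal('U'). Output: "SU"
Token 3: backref(off=1, len=3) (overlapping!). Copied 'UUU' from pos 1. Output: "SUUUU"
Token 4: literal('Z'). Output: "SUUUUZ"
Token 5: backref(off=1, len=5). Buffer before: "SUUUUZ" (len 6)
  byte 1: read out[5]='Z', append. Buffer now: "SUUUUZZ"
  byte 2: read out[6]='Z', append. Buffer now: "SUUUUZZZ"
  byte 3: read out[7]='Z', append. Buffer now: "SUUUUZZZZ"
  byte 4: read out[8]='Z', append. Buffer now: "SUUUUZZZZZ"
  byte 5: read out[9]='Z', append. Buffer now: "SUUUUZZZZZZ"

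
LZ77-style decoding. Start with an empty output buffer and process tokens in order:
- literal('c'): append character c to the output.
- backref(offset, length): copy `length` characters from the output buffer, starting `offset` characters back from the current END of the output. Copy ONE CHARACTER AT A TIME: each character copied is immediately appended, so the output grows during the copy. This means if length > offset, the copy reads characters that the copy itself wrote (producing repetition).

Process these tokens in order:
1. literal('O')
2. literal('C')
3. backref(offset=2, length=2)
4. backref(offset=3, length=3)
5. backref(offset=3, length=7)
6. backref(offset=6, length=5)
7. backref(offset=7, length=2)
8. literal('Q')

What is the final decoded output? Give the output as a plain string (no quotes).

Answer: OCOCCOCCOCCOCCOCCOCCCQ

Derivation:
Token 1: literal('O'). Output: "O"
Token 2: literal('C'). Output: "OC"
Token 3: backref(off=2, len=2). Copied 'OC' from pos 0. Output: "OCOC"
Token 4: backref(off=3, len=3). Copied 'COC' from pos 1. Output: "OCOCCOC"
Token 5: backref(off=3, len=7) (overlapping!). Copied 'COCCOCC' from pos 4. Output: "OCOCCOCCOCCOCC"
Token 6: backref(off=6, len=5). Copied 'OCCOC' from pos 8. Output: "OCOCCOCCOCCOCCOCCOC"
Token 7: backref(off=7, len=2). Copied 'CC' from pos 12. Output: "OCOCCOCCOCCOCCOCCOCCC"
Token 8: literal('Q'). Output: "OCOCCOCCOCCOCCOCCOCCCQ"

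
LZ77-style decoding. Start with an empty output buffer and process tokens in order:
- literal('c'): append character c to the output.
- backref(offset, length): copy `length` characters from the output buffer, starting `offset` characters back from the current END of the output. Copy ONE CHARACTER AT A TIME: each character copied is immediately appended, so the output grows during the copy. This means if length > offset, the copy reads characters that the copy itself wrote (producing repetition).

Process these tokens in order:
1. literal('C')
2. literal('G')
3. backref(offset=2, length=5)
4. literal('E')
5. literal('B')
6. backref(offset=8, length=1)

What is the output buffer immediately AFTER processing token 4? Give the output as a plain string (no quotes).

Token 1: literal('C'). Output: "C"
Token 2: literal('G'). Output: "CG"
Token 3: backref(off=2, len=5) (overlapping!). Copied 'CGCGC' from pos 0. Output: "CGCGCGC"
Token 4: literal('E'). Output: "CGCGCGCE"

Answer: CGCGCGCE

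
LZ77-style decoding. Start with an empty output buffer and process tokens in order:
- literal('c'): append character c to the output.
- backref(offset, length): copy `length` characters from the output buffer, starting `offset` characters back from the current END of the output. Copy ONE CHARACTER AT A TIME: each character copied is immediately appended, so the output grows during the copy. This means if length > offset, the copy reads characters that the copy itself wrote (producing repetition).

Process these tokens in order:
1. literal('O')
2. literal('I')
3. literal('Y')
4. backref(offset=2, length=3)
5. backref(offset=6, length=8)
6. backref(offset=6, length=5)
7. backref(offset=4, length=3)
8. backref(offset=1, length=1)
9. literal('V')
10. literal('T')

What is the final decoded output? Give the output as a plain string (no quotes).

Token 1: literal('O'). Output: "O"
Token 2: literal('I'). Output: "OI"
Token 3: literal('Y'). Output: "OIY"
Token 4: backref(off=2, len=3) (overlapping!). Copied 'IYI' from pos 1. Output: "OIYIYI"
Token 5: backref(off=6, len=8) (overlapping!). Copied 'OIYIYIOI' from pos 0. Output: "OIYIYIOIYIYIOI"
Token 6: backref(off=6, len=5). Copied 'YIYIO' from pos 8. Output: "OIYIYIOIYIYIOIYIYIO"
Token 7: backref(off=4, len=3). Copied 'IYI' from pos 15. Output: "OIYIYIOIYIYIOIYIYIOIYI"
Token 8: backref(off=1, len=1). Copied 'I' from pos 21. Output: "OIYIYIOIYIYIOIYIYIOIYII"
Token 9: literal('V'). Output: "OIYIYIOIYIYIOIYIYIOIYIIV"
Token 10: literal('T'). Output: "OIYIYIOIYIYIOIYIYIOIYIIVT"

Answer: OIYIYIOIYIYIOIYIYIOIYIIVT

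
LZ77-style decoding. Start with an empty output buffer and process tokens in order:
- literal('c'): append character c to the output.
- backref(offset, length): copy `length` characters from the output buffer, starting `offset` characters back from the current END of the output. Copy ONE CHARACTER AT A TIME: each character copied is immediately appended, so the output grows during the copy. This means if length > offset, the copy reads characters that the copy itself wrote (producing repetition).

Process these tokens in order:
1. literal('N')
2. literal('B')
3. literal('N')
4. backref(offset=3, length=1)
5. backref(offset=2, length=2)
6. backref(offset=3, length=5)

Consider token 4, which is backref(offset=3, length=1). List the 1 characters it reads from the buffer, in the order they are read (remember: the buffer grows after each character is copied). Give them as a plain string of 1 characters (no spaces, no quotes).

Answer: N

Derivation:
Token 1: literal('N'). Output: "N"
Token 2: literal('B'). Output: "NB"
Token 3: literal('N'). Output: "NBN"
Token 4: backref(off=3, len=1). Buffer before: "NBN" (len 3)
  byte 1: read out[0]='N', append. Buffer now: "NBNN"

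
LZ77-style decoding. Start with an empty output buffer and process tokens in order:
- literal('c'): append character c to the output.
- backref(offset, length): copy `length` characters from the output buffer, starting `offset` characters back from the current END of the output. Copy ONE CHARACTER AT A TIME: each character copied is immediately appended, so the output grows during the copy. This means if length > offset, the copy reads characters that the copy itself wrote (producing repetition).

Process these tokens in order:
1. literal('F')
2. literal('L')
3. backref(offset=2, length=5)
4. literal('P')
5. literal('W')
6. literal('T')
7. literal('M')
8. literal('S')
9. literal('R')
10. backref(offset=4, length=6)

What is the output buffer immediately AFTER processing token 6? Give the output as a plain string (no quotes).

Answer: FLFLFLFPWT

Derivation:
Token 1: literal('F'). Output: "F"
Token 2: literal('L'). Output: "FL"
Token 3: backref(off=2, len=5) (overlapping!). Copied 'FLFLF' from pos 0. Output: "FLFLFLF"
Token 4: literal('P'). Output: "FLFLFLFP"
Token 5: literal('W'). Output: "FLFLFLFPW"
Token 6: literal('T'). Output: "FLFLFLFPWT"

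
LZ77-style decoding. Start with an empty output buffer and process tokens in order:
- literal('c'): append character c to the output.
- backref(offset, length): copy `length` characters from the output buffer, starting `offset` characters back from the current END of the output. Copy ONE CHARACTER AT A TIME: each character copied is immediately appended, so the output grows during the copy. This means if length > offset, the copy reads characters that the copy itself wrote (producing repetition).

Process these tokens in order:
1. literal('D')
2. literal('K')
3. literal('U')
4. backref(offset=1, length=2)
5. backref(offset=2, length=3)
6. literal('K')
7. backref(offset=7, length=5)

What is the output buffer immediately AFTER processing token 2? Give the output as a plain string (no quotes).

Token 1: literal('D'). Output: "D"
Token 2: literal('K'). Output: "DK"

Answer: DK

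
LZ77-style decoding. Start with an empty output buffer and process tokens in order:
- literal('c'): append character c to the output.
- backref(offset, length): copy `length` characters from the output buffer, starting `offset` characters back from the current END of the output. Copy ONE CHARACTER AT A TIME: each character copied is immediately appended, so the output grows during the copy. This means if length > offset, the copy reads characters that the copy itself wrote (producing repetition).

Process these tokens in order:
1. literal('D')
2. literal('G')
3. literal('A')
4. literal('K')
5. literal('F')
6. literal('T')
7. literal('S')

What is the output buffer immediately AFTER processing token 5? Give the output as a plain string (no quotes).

Answer: DGAKF

Derivation:
Token 1: literal('D'). Output: "D"
Token 2: literal('G'). Output: "DG"
Token 3: literal('A'). Output: "DGA"
Token 4: literal('K'). Output: "DGAK"
Token 5: literal('F'). Output: "DGAKF"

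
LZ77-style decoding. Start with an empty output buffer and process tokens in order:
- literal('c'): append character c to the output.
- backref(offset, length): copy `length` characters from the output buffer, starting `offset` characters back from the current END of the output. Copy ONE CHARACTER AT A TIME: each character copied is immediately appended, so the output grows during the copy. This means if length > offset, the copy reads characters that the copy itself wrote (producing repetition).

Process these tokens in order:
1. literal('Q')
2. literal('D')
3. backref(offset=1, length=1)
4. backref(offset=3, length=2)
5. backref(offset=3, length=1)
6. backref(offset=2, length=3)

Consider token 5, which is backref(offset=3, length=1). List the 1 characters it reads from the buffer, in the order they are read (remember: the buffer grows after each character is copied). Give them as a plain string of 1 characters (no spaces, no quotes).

Answer: D

Derivation:
Token 1: literal('Q'). Output: "Q"
Token 2: literal('D'). Output: "QD"
Token 3: backref(off=1, len=1). Copied 'D' from pos 1. Output: "QDD"
Token 4: backref(off=3, len=2). Copied 'QD' from pos 0. Output: "QDDQD"
Token 5: backref(off=3, len=1). Buffer before: "QDDQD" (len 5)
  byte 1: read out[2]='D', append. Buffer now: "QDDQDD"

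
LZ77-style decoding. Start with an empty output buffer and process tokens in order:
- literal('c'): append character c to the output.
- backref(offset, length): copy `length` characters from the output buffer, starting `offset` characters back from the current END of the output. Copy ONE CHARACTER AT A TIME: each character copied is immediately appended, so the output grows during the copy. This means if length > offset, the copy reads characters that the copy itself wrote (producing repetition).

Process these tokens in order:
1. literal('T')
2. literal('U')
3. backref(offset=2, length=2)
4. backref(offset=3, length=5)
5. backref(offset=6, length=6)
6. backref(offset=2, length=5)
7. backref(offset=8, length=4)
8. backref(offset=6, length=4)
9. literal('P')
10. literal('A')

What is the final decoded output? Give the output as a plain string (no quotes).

Answer: TUTUUTUUTUUTUUTUTUTUUUTUTUUUPA

Derivation:
Token 1: literal('T'). Output: "T"
Token 2: literal('U'). Output: "TU"
Token 3: backref(off=2, len=2). Copied 'TU' from pos 0. Output: "TUTU"
Token 4: backref(off=3, len=5) (overlapping!). Copied 'UTUUT' from pos 1. Output: "TUTUUTUUT"
Token 5: backref(off=6, len=6). Copied 'UUTUUT' from pos 3. Output: "TUTUUTUUTUUTUUT"
Token 6: backref(off=2, len=5) (overlapping!). Copied 'UTUTU' from pos 13. Output: "TUTUUTUUTUUTUUTUTUTU"
Token 7: backref(off=8, len=4). Copied 'UUTU' from pos 12. Output: "TUTUUTUUTUUTUUTUTUTUUUTU"
Token 8: backref(off=6, len=4). Copied 'TUUU' from pos 18. Output: "TUTUUTUUTUUTUUTUTUTUUUTUTUUU"
Token 9: literal('P'). Output: "TUTUUTUUTUUTUUTUTUTUUUTUTUUUP"
Token 10: literal('A'). Output: "TUTUUTUUTUUTUUTUTUTUUUTUTUUUPA"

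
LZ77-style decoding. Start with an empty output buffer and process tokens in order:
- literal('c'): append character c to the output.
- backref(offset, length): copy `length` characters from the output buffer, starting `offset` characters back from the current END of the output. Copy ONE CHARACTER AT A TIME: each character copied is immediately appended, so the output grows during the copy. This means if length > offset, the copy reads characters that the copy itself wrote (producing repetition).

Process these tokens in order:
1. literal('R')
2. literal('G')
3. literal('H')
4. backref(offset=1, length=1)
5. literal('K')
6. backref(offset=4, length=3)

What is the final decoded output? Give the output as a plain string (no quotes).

Token 1: literal('R'). Output: "R"
Token 2: literal('G'). Output: "RG"
Token 3: literal('H'). Output: "RGH"
Token 4: backref(off=1, len=1). Copied 'H' from pos 2. Output: "RGHH"
Token 5: literal('K'). Output: "RGHHK"
Token 6: backref(off=4, len=3). Copied 'GHH' from pos 1. Output: "RGHHKGHH"

Answer: RGHHKGHH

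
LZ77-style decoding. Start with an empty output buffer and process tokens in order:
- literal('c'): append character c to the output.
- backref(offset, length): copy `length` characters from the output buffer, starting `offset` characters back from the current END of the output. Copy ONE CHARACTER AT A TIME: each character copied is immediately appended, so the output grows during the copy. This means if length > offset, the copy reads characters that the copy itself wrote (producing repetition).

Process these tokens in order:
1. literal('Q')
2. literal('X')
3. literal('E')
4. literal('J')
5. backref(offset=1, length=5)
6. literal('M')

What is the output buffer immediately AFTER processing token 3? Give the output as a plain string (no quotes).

Answer: QXE

Derivation:
Token 1: literal('Q'). Output: "Q"
Token 2: literal('X'). Output: "QX"
Token 3: literal('E'). Output: "QXE"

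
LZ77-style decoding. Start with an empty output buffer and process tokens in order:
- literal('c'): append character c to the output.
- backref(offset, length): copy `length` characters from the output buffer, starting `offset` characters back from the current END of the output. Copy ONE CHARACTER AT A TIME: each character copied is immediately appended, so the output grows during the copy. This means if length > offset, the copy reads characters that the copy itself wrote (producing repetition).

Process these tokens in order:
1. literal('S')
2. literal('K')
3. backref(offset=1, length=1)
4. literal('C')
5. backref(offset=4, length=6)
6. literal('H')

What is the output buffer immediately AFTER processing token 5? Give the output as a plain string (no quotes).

Answer: SKKCSKKCSK

Derivation:
Token 1: literal('S'). Output: "S"
Token 2: literal('K'). Output: "SK"
Token 3: backref(off=1, len=1). Copied 'K' from pos 1. Output: "SKK"
Token 4: literal('C'). Output: "SKKC"
Token 5: backref(off=4, len=6) (overlapping!). Copied 'SKKCSK' from pos 0. Output: "SKKCSKKCSK"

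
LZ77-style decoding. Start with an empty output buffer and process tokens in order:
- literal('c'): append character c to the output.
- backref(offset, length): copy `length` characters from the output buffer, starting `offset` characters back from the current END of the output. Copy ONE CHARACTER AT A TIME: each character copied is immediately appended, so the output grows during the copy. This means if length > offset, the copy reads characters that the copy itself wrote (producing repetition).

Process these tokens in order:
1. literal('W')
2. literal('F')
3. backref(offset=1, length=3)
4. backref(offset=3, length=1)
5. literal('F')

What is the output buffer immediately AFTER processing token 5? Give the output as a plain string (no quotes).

Token 1: literal('W'). Output: "W"
Token 2: literal('F'). Output: "WF"
Token 3: backref(off=1, len=3) (overlapping!). Copied 'FFF' from pos 1. Output: "WFFFF"
Token 4: backref(off=3, len=1). Copied 'F' from pos 2. Output: "WFFFFF"
Token 5: literal('F'). Output: "WFFFFFF"

Answer: WFFFFFF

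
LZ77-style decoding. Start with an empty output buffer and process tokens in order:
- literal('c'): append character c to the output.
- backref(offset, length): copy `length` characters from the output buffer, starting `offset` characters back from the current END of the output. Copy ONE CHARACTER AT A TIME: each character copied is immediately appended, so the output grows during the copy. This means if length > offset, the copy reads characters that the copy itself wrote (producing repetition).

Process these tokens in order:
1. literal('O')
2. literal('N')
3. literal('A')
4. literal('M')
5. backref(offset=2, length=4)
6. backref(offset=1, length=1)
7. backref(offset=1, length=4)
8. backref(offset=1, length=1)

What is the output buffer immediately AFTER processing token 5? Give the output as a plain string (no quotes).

Answer: ONAMAMAM

Derivation:
Token 1: literal('O'). Output: "O"
Token 2: literal('N'). Output: "ON"
Token 3: literal('A'). Output: "ONA"
Token 4: literal('M'). Output: "ONAM"
Token 5: backref(off=2, len=4) (overlapping!). Copied 'AMAM' from pos 2. Output: "ONAMAMAM"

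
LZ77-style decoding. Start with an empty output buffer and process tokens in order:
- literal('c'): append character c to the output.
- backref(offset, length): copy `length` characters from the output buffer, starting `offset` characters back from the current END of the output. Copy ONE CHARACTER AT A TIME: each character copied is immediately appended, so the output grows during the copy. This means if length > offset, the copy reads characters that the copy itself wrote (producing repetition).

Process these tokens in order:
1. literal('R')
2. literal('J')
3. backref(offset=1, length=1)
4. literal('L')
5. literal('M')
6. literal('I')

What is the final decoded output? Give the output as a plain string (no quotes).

Answer: RJJLMI

Derivation:
Token 1: literal('R'). Output: "R"
Token 2: literal('J'). Output: "RJ"
Token 3: backref(off=1, len=1). Copied 'J' from pos 1. Output: "RJJ"
Token 4: literal('L'). Output: "RJJL"
Token 5: literal('M'). Output: "RJJLM"
Token 6: literal('I'). Output: "RJJLMI"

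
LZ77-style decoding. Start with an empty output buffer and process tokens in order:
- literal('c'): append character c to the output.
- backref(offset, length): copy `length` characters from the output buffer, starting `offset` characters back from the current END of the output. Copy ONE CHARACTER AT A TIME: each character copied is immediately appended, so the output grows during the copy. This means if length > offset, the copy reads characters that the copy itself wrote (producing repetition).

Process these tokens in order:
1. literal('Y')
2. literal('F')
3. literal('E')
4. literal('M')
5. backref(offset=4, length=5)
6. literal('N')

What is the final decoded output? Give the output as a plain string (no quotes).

Answer: YFEMYFEMYN

Derivation:
Token 1: literal('Y'). Output: "Y"
Token 2: literal('F'). Output: "YF"
Token 3: literal('E'). Output: "YFE"
Token 4: literal('M'). Output: "YFEM"
Token 5: backref(off=4, len=5) (overlapping!). Copied 'YFEMY' from pos 0. Output: "YFEMYFEMY"
Token 6: literal('N'). Output: "YFEMYFEMYN"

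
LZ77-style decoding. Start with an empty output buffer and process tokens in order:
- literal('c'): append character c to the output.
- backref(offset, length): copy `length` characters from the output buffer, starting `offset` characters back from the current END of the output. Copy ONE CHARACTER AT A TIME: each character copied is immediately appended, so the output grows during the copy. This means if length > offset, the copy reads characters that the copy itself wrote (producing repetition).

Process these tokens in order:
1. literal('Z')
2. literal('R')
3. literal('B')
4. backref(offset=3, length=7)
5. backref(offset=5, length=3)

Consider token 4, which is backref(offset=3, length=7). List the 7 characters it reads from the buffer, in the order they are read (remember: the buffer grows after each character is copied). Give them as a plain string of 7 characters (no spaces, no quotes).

Answer: ZRBZRBZ

Derivation:
Token 1: literal('Z'). Output: "Z"
Token 2: literal('R'). Output: "ZR"
Token 3: literal('B'). Output: "ZRB"
Token 4: backref(off=3, len=7). Buffer before: "ZRB" (len 3)
  byte 1: read out[0]='Z', append. Buffer now: "ZRBZ"
  byte 2: read out[1]='R', append. Buffer now: "ZRBZR"
  byte 3: read out[2]='B', append. Buffer now: "ZRBZRB"
  byte 4: read out[3]='Z', append. Buffer now: "ZRBZRBZ"
  byte 5: read out[4]='R', append. Buffer now: "ZRBZRBZR"
  byte 6: read out[5]='B', append. Buffer now: "ZRBZRBZRB"
  byte 7: read out[6]='Z', append. Buffer now: "ZRBZRBZRBZ"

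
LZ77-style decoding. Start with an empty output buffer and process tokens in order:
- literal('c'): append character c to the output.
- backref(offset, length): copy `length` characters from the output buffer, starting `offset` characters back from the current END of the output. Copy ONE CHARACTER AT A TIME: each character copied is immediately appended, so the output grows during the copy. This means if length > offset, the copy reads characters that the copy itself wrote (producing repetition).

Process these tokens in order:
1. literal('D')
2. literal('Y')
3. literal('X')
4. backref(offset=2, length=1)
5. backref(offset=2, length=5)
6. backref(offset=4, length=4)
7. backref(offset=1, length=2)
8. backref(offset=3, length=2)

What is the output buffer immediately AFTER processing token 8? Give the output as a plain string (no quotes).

Answer: DYXYXYXYXYXYXXXXX

Derivation:
Token 1: literal('D'). Output: "D"
Token 2: literal('Y'). Output: "DY"
Token 3: literal('X'). Output: "DYX"
Token 4: backref(off=2, len=1). Copied 'Y' from pos 1. Output: "DYXY"
Token 5: backref(off=2, len=5) (overlapping!). Copied 'XYXYX' from pos 2. Output: "DYXYXYXYX"
Token 6: backref(off=4, len=4). Copied 'YXYX' from pos 5. Output: "DYXYXYXYXYXYX"
Token 7: backref(off=1, len=2) (overlapping!). Copied 'XX' from pos 12. Output: "DYXYXYXYXYXYXXX"
Token 8: backref(off=3, len=2). Copied 'XX' from pos 12. Output: "DYXYXYXYXYXYXXXXX"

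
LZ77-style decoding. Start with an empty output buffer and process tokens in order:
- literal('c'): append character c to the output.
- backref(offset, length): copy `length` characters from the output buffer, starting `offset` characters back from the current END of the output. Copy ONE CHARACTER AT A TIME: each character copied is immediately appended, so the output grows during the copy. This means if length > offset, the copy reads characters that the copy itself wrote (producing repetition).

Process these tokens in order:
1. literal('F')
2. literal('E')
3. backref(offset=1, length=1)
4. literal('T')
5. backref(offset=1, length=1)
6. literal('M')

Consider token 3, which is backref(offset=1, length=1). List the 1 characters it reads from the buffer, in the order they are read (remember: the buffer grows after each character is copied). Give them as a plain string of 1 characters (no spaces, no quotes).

Answer: E

Derivation:
Token 1: literal('F'). Output: "F"
Token 2: literal('E'). Output: "FE"
Token 3: backref(off=1, len=1). Buffer before: "FE" (len 2)
  byte 1: read out[1]='E', append. Buffer now: "FEE"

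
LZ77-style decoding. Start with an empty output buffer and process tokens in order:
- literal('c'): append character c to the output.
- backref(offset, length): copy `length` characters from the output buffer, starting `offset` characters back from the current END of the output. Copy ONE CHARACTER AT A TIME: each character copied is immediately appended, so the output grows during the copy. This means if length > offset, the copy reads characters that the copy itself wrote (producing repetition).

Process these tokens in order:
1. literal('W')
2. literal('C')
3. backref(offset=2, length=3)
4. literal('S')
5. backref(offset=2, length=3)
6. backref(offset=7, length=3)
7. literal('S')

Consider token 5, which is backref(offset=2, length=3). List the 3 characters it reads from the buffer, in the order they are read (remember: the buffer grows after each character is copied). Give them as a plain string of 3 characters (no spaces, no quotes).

Token 1: literal('W'). Output: "W"
Token 2: literal('C'). Output: "WC"
Token 3: backref(off=2, len=3) (overlapping!). Copied 'WCW' from pos 0. Output: "WCWCW"
Token 4: literal('S'). Output: "WCWCWS"
Token 5: backref(off=2, len=3). Buffer before: "WCWCWS" (len 6)
  byte 1: read out[4]='W', append. Buffer now: "WCWCWSW"
  byte 2: read out[5]='S', append. Buffer now: "WCWCWSWS"
  byte 3: read out[6]='W', append. Buffer now: "WCWCWSWSW"

Answer: WSW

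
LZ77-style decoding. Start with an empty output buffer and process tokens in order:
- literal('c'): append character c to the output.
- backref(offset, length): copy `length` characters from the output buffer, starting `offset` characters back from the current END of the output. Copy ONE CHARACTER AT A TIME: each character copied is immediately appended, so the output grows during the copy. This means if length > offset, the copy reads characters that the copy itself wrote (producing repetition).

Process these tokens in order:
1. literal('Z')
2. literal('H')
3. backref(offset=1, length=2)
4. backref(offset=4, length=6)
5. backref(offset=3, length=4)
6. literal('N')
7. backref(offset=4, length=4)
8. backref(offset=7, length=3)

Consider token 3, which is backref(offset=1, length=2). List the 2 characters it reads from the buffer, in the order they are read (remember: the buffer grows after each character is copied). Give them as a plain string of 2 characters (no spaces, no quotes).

Answer: HH

Derivation:
Token 1: literal('Z'). Output: "Z"
Token 2: literal('H'). Output: "ZH"
Token 3: backref(off=1, len=2). Buffer before: "ZH" (len 2)
  byte 1: read out[1]='H', append. Buffer now: "ZHH"
  byte 2: read out[2]='H', append. Buffer now: "ZHHH"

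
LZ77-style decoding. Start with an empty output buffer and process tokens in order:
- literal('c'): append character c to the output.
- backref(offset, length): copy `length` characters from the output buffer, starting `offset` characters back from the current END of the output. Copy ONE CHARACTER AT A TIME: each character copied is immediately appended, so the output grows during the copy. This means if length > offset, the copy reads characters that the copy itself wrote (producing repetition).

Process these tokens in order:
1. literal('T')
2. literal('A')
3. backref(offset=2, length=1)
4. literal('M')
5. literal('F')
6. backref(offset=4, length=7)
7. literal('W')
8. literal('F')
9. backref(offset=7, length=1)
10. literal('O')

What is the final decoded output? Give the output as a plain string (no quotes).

Answer: TATMFATMFATMWFMO

Derivation:
Token 1: literal('T'). Output: "T"
Token 2: literal('A'). Output: "TA"
Token 3: backref(off=2, len=1). Copied 'T' from pos 0. Output: "TAT"
Token 4: literal('M'). Output: "TATM"
Token 5: literal('F'). Output: "TATMF"
Token 6: backref(off=4, len=7) (overlapping!). Copied 'ATMFATM' from pos 1. Output: "TATMFATMFATM"
Token 7: literal('W'). Output: "TATMFATMFATMW"
Token 8: literal('F'). Output: "TATMFATMFATMWF"
Token 9: backref(off=7, len=1). Copied 'M' from pos 7. Output: "TATMFATMFATMWFM"
Token 10: literal('O'). Output: "TATMFATMFATMWFMO"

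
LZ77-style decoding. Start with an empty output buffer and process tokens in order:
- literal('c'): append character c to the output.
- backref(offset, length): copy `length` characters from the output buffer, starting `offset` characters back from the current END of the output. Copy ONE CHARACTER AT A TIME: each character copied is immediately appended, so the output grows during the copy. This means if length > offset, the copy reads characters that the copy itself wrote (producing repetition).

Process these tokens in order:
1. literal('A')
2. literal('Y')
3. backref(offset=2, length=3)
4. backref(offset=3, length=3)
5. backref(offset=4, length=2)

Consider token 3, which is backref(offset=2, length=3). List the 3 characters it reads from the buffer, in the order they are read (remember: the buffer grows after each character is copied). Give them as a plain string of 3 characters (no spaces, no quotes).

Answer: AYA

Derivation:
Token 1: literal('A'). Output: "A"
Token 2: literal('Y'). Output: "AY"
Token 3: backref(off=2, len=3). Buffer before: "AY" (len 2)
  byte 1: read out[0]='A', append. Buffer now: "AYA"
  byte 2: read out[1]='Y', append. Buffer now: "AYAY"
  byte 3: read out[2]='A', append. Buffer now: "AYAYA"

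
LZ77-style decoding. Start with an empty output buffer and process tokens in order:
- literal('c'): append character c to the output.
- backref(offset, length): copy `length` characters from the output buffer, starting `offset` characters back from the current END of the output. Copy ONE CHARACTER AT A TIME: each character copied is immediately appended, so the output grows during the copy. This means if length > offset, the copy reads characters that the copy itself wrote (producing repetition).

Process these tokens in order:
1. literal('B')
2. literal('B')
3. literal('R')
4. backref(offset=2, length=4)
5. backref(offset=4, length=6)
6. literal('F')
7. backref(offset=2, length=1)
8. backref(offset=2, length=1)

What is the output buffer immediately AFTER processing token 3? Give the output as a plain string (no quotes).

Token 1: literal('B'). Output: "B"
Token 2: literal('B'). Output: "BB"
Token 3: literal('R'). Output: "BBR"

Answer: BBR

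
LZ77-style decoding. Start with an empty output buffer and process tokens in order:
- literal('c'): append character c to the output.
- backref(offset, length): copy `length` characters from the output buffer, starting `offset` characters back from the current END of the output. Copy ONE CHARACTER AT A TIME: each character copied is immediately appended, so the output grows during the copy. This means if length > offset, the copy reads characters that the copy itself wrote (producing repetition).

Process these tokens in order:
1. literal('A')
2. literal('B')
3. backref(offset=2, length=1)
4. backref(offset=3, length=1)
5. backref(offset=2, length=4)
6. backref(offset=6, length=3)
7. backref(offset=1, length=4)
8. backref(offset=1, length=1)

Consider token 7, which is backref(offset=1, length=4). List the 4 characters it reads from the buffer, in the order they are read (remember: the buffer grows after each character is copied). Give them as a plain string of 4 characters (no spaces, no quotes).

Token 1: literal('A'). Output: "A"
Token 2: literal('B'). Output: "AB"
Token 3: backref(off=2, len=1). Copied 'A' from pos 0. Output: "ABA"
Token 4: backref(off=3, len=1). Copied 'A' from pos 0. Output: "ABAA"
Token 5: backref(off=2, len=4) (overlapping!). Copied 'AAAA' from pos 2. Output: "ABAAAAAA"
Token 6: backref(off=6, len=3). Copied 'AAA' from pos 2. Output: "ABAAAAAAAAA"
Token 7: backref(off=1, len=4). Buffer before: "ABAAAAAAAAA" (len 11)
  byte 1: read out[10]='A', append. Buffer now: "ABAAAAAAAAAA"
  byte 2: read out[11]='A', append. Buffer now: "ABAAAAAAAAAAA"
  byte 3: read out[12]='A', append. Buffer now: "ABAAAAAAAAAAAA"
  byte 4: read out[13]='A', append. Buffer now: "ABAAAAAAAAAAAAA"

Answer: AAAA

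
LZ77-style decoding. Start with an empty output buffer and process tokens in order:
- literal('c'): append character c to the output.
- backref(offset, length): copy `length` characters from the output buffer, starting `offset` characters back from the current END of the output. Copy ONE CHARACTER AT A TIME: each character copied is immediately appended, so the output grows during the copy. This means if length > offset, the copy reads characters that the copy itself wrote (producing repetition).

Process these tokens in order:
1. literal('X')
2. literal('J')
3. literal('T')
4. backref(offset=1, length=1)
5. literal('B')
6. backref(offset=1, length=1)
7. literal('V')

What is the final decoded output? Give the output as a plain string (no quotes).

Token 1: literal('X'). Output: "X"
Token 2: literal('J'). Output: "XJ"
Token 3: literal('T'). Output: "XJT"
Token 4: backref(off=1, len=1). Copied 'T' from pos 2. Output: "XJTT"
Token 5: literal('B'). Output: "XJTTB"
Token 6: backref(off=1, len=1). Copied 'B' from pos 4. Output: "XJTTBB"
Token 7: literal('V'). Output: "XJTTBBV"

Answer: XJTTBBV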